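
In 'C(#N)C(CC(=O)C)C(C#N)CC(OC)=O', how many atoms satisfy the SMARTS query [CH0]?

The query [CH0] means: aliphatic carbon with no attached hydrogen.
Check the 15 heavy atoms by environment: 2× C (H2) → no; 2× C (H1) → no; 4× C (H0) → match; 2× N (H0) → no; 3× O (H0) → no; 2× C (H3) → no.
That gives 4 matching atoms.

4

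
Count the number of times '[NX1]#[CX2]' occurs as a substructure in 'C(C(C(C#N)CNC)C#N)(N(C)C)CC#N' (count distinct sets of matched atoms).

3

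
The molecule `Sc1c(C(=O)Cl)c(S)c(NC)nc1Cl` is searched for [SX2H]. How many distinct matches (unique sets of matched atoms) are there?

2

[SX2H] is the SMARTS for a thiol: an aliphatic sulfur with two connections, one being H.
The molecule carries 2 separate instances of a thiol (-SH) meeting every constraint; each maps to a distinct set of atoms, giving 2 matches.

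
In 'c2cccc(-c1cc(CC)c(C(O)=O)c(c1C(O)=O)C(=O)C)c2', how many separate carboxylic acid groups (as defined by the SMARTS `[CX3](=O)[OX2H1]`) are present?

[CX3](=O)[OX2H1] is the SMARTS for a carboxylic acid: an sp2 carbon double-bonded to O and single-bonded to an -OH oxygen.
The molecule carries 2 separate instances of a carboxylic acid group (-C(=O)OH) meeting every constraint; each maps to a distinct set of atoms, giving 2 matches.

2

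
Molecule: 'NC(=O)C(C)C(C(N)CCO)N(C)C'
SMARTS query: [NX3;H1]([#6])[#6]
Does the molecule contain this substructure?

No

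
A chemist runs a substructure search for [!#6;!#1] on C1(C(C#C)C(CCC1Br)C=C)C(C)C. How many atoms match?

1

The query [!#6;!#1] means: not carbon and not hydrogen — any heteroatom.
Check the 14 heavy atoms by environment: 13× C → no; 1× Br → match.
That gives 1 matching atom.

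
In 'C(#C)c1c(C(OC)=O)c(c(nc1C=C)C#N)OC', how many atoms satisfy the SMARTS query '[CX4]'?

2

Check the 18 heavy atoms by environment: 1× n (aromatic, X2) → no; 5× c (aromatic, X3) → no; 2× O (X2) → no; 2× C (X4) → match; 3× C (X2) → no; 1× N (X1) → no; 3× C (X3) → no; 1× O (X1) → no.
That gives 2 matching atoms.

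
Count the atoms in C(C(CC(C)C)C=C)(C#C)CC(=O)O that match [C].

12

The query [C] means: uppercase C matches aliphatic (non-aromatic) carbon only.
Check the 14 heavy atoms by environment: 12× C → match; 2× O → no.
That gives 12 matching atoms.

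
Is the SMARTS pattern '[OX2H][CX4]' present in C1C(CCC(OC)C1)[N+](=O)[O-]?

No

The pattern [OX2H][CX4] describes a hydroxyl oxygen bound to an sp3 (X4) carbon — an aliphatic alcohol.
The closest candidate here is a methoxy ether (-OCH3), but the oxygen has H0 (ether), not H1. No other fragment satisfies the full query, so there is no match.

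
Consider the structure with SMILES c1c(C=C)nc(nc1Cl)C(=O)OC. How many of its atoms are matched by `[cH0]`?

3

The query [cH0] means: aromatic carbon with no attached hydrogen (substituted or ring-fusion).
Check the 13 heavy atoms by environment: 2× n (aromatic, H0) → no; 3× c (aromatic, H0) → match; 1× c (aromatic, H1) → no; 1× Cl (H0) → no; 1× C (H1) → no; 1× C (H2) → no; 1× C (H0) → no; 2× O (H0) → no; 1× C (H3) → no.
That gives 3 matching atoms.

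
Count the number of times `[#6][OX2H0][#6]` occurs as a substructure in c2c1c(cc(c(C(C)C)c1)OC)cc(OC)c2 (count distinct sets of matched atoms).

[#6][OX2H0][#6] is the SMARTS for an ether: an aliphatic oxygen bridging two carbons with no H on the oxygen.
The molecule carries 2 separate instances of a methoxy ether (-OCH3) meeting every constraint; each maps to a distinct set of atoms, giving 2 matches.

2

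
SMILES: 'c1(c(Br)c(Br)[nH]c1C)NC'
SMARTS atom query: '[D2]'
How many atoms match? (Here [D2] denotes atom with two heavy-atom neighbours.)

The query [D2] means: atom with exactly two heavy-atom neighbours.
Check the 10 heavy atoms by environment: 1× n (aromatic, D2) → match; 4× c (aromatic, D3) → no; 2× Br (D1) → no; 1× N (D2) → match; 2× C (D1) → no.
Summing the matching environments: 1 + 1 = 2 matching atoms.

2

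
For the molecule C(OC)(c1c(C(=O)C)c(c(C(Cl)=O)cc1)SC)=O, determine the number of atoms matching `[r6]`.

6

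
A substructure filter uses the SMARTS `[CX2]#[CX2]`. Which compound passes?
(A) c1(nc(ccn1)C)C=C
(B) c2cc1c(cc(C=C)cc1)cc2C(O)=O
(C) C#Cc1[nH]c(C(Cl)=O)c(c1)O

C

[CX2]#[CX2] describes a carbon-carbon triple bond (an alkyne).
(A) has a vinyl group (-CH=CH2) but the C=C is a double bond; both carbons are CX3, not CX2.
(B) has a vinyl group (-CH=CH2) but the C=C is a double bond; both carbons are CX3, not CX2.
(C) contains an ethynyl group (-C#CH), which satisfies every atom and bond constraint.
So the answer is (C).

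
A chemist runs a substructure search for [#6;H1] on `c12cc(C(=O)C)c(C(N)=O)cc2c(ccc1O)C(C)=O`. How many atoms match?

Check the 20 heavy atoms by environment: 6× c (aromatic, H0) → no; 4× c (aromatic, H1) → match; 3× C (H0) → no; 3× O (H0) → no; 1× N (H2) → no; 2× C (H3) → no; 1× O (H1) → no.
That gives 4 matching atoms.

4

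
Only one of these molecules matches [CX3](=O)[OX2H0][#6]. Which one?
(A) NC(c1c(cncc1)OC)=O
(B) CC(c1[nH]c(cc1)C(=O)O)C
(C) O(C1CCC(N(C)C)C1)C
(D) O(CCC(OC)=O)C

D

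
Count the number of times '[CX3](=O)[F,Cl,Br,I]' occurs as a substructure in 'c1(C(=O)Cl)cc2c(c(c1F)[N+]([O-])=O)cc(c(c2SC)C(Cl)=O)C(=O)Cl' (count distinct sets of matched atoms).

3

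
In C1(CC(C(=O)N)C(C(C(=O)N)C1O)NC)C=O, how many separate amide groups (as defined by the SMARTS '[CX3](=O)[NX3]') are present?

2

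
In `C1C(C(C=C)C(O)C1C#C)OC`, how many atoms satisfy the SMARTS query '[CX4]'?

6

The query [CX4] means: C with X4: aliphatic carbon with exactly 4 total connections (bonds + H).
Check the 12 heavy atoms by environment: 6× C (X4) → match; 2× O (X2) → no; 2× C (X3) → no; 2× C (X2) → no.
That gives 6 matching atoms.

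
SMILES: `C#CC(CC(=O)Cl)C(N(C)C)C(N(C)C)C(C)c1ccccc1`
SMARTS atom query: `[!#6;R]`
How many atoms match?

0

The query [!#6;R] means: non-carbon atom that is part of a ring.
Check the 23 heavy atoms by environment: 13× C (acyclic) → no; 2× N (acyclic) → no; 1× O (acyclic) → no; 1× Cl (acyclic) → no; 6× c (aromatic, in 6-ring) → no.
No environment satisfies the query, so 0 matching atoms.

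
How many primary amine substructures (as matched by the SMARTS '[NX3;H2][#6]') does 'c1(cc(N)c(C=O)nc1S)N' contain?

2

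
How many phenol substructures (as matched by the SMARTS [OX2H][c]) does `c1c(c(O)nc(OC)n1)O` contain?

2

[OX2H][c] is the SMARTS for a phenol: a hydroxyl oxygen attached to an aromatic carbon.
The molecule carries 2 separate instances of a hydroxyl group (-OH) meeting every constraint; each maps to a distinct set of atoms, giving 2 matches.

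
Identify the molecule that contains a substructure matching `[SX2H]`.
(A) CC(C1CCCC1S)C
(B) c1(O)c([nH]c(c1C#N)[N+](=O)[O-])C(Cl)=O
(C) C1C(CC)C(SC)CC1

A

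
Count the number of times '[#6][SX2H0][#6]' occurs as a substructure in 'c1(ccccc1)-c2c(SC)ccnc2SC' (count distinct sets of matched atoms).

2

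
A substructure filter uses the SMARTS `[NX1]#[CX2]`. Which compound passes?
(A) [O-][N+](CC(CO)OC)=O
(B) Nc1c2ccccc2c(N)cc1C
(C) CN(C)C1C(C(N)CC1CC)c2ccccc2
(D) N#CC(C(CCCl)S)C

[NX1]#[CX2] describes a nitrogen triple-bonded to a two-connected carbon (a nitrile).
(A) has a nitro group (-[N+](=O)[O-]) but there is no C#N triple bond.
(B) has a primary amino group (-NH2) but the nitrogen is NX3 (three connections), not NX1 triple-bonded.
(C) has a primary amino group (-NH2) but the nitrogen is NX3 (three connections), not NX1 triple-bonded.
(D) contains a nitrile (-C#N), which satisfies every atom and bond constraint.
So the answer is (D).

D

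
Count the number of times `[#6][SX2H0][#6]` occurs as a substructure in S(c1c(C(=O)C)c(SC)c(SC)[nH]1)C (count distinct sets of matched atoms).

[#6][SX2H0][#6] is the SMARTS for a thioether: an aliphatic sulfur bridging two carbons with no H on the sulfur.
The molecule carries 3 separate instances of a methylthio ether (-SCH3) meeting every constraint; each maps to a distinct set of atoms, giving 3 matches.

3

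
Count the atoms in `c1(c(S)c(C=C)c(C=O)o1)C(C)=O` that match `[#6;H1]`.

2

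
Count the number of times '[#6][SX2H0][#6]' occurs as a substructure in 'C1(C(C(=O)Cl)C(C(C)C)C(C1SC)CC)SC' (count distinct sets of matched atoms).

2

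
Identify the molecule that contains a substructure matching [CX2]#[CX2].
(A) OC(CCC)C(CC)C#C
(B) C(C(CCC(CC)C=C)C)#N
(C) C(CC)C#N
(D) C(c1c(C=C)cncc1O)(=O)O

[CX2]#[CX2] describes a carbon-carbon triple bond (an alkyne).
(A) contains an ethynyl group (-C#CH), which satisfies every atom and bond constraint.
(B) has a vinyl group (-CH=CH2) but the C=C is a double bond; both carbons are CX3, not CX2.
(C) has a nitrile (-C#N) but the triple bond is C#N, not C#C.
(D) has a vinyl group (-CH=CH2) but the C=C is a double bond; both carbons are CX3, not CX2.
So the answer is (A).

A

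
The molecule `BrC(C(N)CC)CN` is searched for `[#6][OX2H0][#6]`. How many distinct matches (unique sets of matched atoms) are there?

0

[#6][OX2H0][#6] is the SMARTS for an ether: an aliphatic oxygen bridging two carbons with no H on the oxygen.
No fragment in the molecule satisfies every constraint, giving 0 matches.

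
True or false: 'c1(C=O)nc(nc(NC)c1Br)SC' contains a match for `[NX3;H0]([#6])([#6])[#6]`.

The pattern [NX3;H0]([#6])([#6])[#6] describes a trivalent nitrogen with no H, bonded to three carbons — a tertiary amine.
The closest candidate here is an N-methylamino group (-NHCH3), but the nitrogen still has one H (H1), not H0. No other fragment satisfies the full query, so there is no match.

False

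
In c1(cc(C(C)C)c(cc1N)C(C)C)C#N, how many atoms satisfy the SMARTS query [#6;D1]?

4

The query [#6;D1] means: carbon bonded to exactly one heavy atom.
Check the 15 heavy atoms by environment: 4× c (aromatic, D3) → no; 2× c (aromatic, D2) → no; 1× C (D2) → no; 2× N (D1) → no; 2× C (D3) → no; 4× C (D1) → match.
That gives 4 matching atoms.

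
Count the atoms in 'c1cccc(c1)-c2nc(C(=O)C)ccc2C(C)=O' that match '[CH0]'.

The query [CH0] means: aliphatic carbon with no attached hydrogen.
Check the 18 heavy atoms by environment: 1× n (aromatic, H0) → no; 4× c (aromatic, H0) → no; 7× c (aromatic, H1) → no; 2× C (H0) → match; 2× O (H0) → no; 2× C (H3) → no.
That gives 2 matching atoms.

2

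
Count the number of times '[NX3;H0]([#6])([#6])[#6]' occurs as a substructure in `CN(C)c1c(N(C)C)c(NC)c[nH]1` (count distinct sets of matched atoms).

[NX3;H0]([#6])([#6])[#6] is the SMARTS for a tertiary amine: a trivalent nitrogen with no H, bonded to three carbons.
The molecule carries 2 separate instances of a dimethylamino group (-N(CH3)2) meeting every constraint; each maps to a distinct set of atoms, giving 2 matches.

2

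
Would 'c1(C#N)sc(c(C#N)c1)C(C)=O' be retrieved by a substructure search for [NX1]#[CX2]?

The pattern [NX1]#[CX2] describes a nitrogen triple-bonded to a two-connected carbon — a nitrile.
The molecule carries a nitrile (-C#N), whose atoms satisfy every constraint of the query, so the pattern matches.

Yes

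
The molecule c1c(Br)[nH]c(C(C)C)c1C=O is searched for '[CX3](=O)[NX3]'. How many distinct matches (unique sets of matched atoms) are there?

0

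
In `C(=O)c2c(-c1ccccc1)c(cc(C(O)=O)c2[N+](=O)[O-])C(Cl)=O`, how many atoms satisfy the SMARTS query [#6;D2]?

7

Check the 23 heavy atoms by environment: 6× c (aromatic, D3) → no; 6× c (aromatic, D2) → match; 2× C (D3) → no; 5× O (D1) → no; 1× Cl (D1) → no; 1× N (charge +1, D3) → no; 1× O (charge -1, D1) → no; 1× C (D2) → match.
Summing the matching environments: 6 + 1 = 7 matching atoms.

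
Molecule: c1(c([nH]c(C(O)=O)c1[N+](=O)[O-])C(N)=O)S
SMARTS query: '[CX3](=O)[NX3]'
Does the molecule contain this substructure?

The pattern [CX3](=O)[NX3] describes a carbonyl carbon bonded to a trivalent nitrogen — an amide.
The molecule carries a primary amide (-C(=O)NH2), whose atoms satisfy every constraint of the query, so the pattern matches.

Yes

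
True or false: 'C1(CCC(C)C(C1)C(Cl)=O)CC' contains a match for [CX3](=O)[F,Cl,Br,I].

The pattern [CX3](=O)[F,Cl,Br,I] describes a carbonyl carbon bonded to a halogen — an acyl halide.
The molecule carries an acyl chloride (-C(=O)Cl), whose atoms satisfy every constraint of the query, so the pattern matches.

True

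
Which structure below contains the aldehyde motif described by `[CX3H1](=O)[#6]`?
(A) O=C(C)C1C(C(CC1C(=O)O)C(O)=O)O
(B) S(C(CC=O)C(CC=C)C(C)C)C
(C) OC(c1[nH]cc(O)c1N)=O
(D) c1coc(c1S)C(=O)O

B

[CX3H1](=O)[#6] describes an sp2 carbon with one H, double-bonded to O and single-bonded to carbon (an aldehyde).
(A) has a carboxylic acid group (-C(=O)OH) but the carbonyl carbon has H0 and is bonded to O, not H1.
(B) contains an aldehyde (-CHO), which satisfies every atom and bond constraint.
(C) has a carboxylic acid group (-C(=O)OH) but the carbonyl carbon has H0 and is bonded to O, not H1.
(D) has a carboxylic acid group (-C(=O)OH) but the carbonyl carbon has H0 and is bonded to O, not H1.
So the answer is (B).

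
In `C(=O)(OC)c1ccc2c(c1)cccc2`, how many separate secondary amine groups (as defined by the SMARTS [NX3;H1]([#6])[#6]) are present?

[NX3;H1]([#6])[#6] is the SMARTS for a secondary amine: a trivalent nitrogen with one H, bonded to two carbons.
No fragment in the molecule satisfies every constraint, giving 0 matches.

0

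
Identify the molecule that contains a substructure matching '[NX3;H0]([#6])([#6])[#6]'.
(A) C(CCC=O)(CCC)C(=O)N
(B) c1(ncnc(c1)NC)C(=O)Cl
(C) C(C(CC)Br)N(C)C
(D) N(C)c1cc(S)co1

C

[NX3;H0]([#6])([#6])[#6] describes a trivalent nitrogen with no H, bonded to three carbons (a tertiary amine).
(A) has a primary amide (-C(=O)NH2) but the amide nitrogen has H2 and only one carbon neighbour.
(B) has an N-methylamino group (-NHCH3) but the nitrogen still has one H (H1), not H0.
(C) contains a dimethylamino group (-N(CH3)2), which satisfies every atom and bond constraint.
(D) has an N-methylamino group (-NHCH3) but the nitrogen still has one H (H1), not H0.
So the answer is (C).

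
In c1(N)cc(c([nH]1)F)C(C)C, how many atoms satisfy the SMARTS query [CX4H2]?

0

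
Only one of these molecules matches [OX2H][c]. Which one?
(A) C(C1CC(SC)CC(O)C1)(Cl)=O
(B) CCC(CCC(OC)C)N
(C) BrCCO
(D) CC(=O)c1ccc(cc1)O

D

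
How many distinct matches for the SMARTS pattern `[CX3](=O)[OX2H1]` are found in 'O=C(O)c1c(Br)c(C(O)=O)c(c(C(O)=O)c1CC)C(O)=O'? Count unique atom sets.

[CX3](=O)[OX2H1] is the SMARTS for a carboxylic acid: an sp2 carbon double-bonded to O and single-bonded to an -OH oxygen.
The molecule carries 4 separate instances of a carboxylic acid group (-C(=O)OH) meeting every constraint; each maps to a distinct set of atoms, giving 4 matches.

4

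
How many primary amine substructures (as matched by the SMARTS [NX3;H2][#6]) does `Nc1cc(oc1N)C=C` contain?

2

[NX3;H2][#6] is the SMARTS for a primary amine: a trivalent nitrogen with two H attached to carbon.
The molecule carries 2 separate instances of a primary amino group (-NH2) meeting every constraint; each maps to a distinct set of atoms, giving 2 matches.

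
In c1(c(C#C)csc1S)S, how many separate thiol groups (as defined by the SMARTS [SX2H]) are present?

2

[SX2H] is the SMARTS for a thiol: an aliphatic sulfur with two connections, one being H.
The molecule carries 2 separate instances of a thiol (-SH) meeting every constraint; each maps to a distinct set of atoms, giving 2 matches.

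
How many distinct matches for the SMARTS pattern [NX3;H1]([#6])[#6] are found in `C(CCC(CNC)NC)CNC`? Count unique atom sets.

[NX3;H1]([#6])[#6] is the SMARTS for a secondary amine: a trivalent nitrogen with one H, bonded to two carbons.
The molecule carries 3 separate instances of an N-methylamino group (-NHCH3) meeting every constraint; each maps to a distinct set of atoms, giving 3 matches.

3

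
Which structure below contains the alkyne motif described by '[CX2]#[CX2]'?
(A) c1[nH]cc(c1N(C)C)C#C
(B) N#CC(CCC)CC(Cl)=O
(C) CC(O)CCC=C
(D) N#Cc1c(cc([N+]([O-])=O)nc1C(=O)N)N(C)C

A

[CX2]#[CX2] describes a carbon-carbon triple bond (an alkyne).
(A) contains an ethynyl group (-C#CH), which satisfies every atom and bond constraint.
(B) has a nitrile (-C#N) but the triple bond is C#N, not C#C.
(C) has a vinyl group (-CH=CH2) but the C=C is a double bond; both carbons are CX3, not CX2.
(D) has a nitrile (-C#N) but the triple bond is C#N, not C#C.
So the answer is (A).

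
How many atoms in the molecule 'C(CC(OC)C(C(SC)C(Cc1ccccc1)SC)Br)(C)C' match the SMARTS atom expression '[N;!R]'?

0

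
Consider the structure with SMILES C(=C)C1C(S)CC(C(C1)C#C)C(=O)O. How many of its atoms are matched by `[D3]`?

5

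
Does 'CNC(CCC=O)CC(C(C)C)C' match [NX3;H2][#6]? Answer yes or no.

No

The pattern [NX3;H2][#6] describes a trivalent nitrogen with two H attached to carbon — a primary amine.
The closest candidate here is an N-methylamino group (-NHCH3), but the nitrogen bears two carbons and only one H (H1), not H2. No other fragment satisfies the full query, so there is no match.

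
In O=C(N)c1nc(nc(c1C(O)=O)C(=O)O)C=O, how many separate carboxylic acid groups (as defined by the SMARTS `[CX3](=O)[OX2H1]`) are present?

[CX3](=O)[OX2H1] is the SMARTS for a carboxylic acid: an sp2 carbon double-bonded to O and single-bonded to an -OH oxygen.
The molecule carries 2 separate instances of a carboxylic acid group (-C(=O)OH) meeting every constraint; each maps to a distinct set of atoms, giving 2 matches.

2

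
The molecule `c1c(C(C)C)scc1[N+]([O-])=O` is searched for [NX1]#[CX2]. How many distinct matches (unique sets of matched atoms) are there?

0

[NX1]#[CX2] is the SMARTS for a nitrile: a nitrogen triple-bonded to a two-connected carbon.
The molecule has a nitro group (-[N+](=O)[O-]), but there is no C#N triple bond; nothing else fits, so there are 0 matches.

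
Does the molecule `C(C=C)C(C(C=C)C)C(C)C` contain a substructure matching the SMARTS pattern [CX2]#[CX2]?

No

The pattern [CX2]#[CX2] describes a carbon-carbon triple bond — an alkyne.
The closest candidate here is a vinyl group (-CH=CH2), but the C=C is a double bond; both carbons are CX3, not CX2. No other fragment satisfies the full query, so there is no match.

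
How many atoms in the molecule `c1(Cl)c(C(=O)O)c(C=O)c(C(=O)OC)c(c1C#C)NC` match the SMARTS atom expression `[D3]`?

The query [D3] means: atom with exactly three heavy-atom neighbours.
Check the 20 heavy atoms by environment: 6× c (aromatic, D3) → match; 2× C (D2) → no; 3× C (D1) → no; 1× Cl (D1) → no; 1× N (D2) → no; 2× C (D3) → match; 4× O (D1) → no; 1× O (D2) → no.
Summing the matching environments: 6 + 2 = 8 matching atoms.

8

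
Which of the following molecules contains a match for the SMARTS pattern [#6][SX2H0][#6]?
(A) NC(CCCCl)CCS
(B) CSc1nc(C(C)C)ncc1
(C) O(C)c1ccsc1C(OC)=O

[#6][SX2H0][#6] describes an aliphatic sulfur bridging two carbons with no H on the sulfur (a thioether).
(A) has a thiol (-SH) but the sulfur has H1, not H0 bridging two carbons.
(B) contains a methylthio ether (-SCH3), which satisfies every atom and bond constraint.
(C) has a methoxy ether (-OCH3) but the bridging atom is O, not S.
So the answer is (B).

B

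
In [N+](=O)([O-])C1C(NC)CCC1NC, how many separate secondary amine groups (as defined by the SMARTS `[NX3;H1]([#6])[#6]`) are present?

2

[NX3;H1]([#6])[#6] is the SMARTS for a secondary amine: a trivalent nitrogen with one H, bonded to two carbons.
The molecule carries 2 separate instances of an N-methylamino group (-NHCH3) meeting every constraint; each maps to a distinct set of atoms, giving 2 matches.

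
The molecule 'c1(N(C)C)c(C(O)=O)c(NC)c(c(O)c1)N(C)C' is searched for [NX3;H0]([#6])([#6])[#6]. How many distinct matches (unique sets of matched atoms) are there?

[NX3;H0]([#6])([#6])[#6] is the SMARTS for a tertiary amine: a trivalent nitrogen with no H, bonded to three carbons.
The molecule carries 2 separate instances of a dimethylamino group (-N(CH3)2) meeting every constraint; each maps to a distinct set of atoms, giving 2 matches.

2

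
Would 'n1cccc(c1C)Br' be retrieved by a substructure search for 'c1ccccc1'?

The pattern c1ccccc1 describes six aromatic carbons in a ring — a benzene ring.
The closest candidate here is a methyl group (-CH3), but no six-membered all-carbon aromatic ring is present. No other fragment satisfies the full query, so there is no match.

No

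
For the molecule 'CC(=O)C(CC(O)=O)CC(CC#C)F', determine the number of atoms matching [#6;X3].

The query [#6;X3] means: any carbon (aromatic or not) with three total connections.
Check the 14 heavy atoms by environment: 6× C (X4) → no; 2× C (X2) → no; 2× C (X3) → match; 2× O (X1) → no; 1× O (X2) → no; 1× F (X1) → no.
That gives 2 matching atoms.

2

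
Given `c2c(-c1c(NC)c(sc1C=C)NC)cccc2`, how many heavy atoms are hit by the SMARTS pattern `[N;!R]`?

2

The query [N;!R] means: aliphatic nitrogen not in a ring.
Check the 17 heavy atoms by environment: 1× s (aromatic, in 5-ring) → no; 4× c (aromatic, in 5-ring) → no; 6× c (aromatic, in 6-ring) → no; 4× C (acyclic) → no; 2× N (acyclic) → match.
That gives 2 matching atoms.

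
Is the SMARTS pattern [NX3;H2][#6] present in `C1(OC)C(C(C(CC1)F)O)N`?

The pattern [NX3;H2][#6] describes a trivalent nitrogen with two H attached to carbon — a primary amine.
The molecule carries a primary amino group (-NH2), whose atoms satisfy every constraint of the query, so the pattern matches.

Yes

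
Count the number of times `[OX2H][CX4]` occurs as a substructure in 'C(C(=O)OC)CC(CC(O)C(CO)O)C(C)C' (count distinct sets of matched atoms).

3

[OX2H][CX4] is the SMARTS for an aliphatic alcohol: a hydroxyl oxygen bound to an sp3 (X4) carbon.
The molecule carries 3 separate instances of a hydroxyl group (-OH) meeting every constraint; each maps to a distinct set of atoms, giving 3 matches.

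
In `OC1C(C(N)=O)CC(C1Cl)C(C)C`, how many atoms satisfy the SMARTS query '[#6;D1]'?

2

The query [#6;D1] means: carbon bonded to exactly one heavy atom.
Check the 13 heavy atoms by environment: 6× C (D3) → no; 1× C (D2) → no; 1× Cl (D1) → no; 2× O (D1) → no; 1× N (D1) → no; 2× C (D1) → match.
That gives 2 matching atoms.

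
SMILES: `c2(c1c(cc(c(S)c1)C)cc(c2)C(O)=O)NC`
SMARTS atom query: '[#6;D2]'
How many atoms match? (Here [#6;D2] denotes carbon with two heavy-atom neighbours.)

The query [#6;D2] means: any carbon bonded to exactly two heavy atoms.
Check the 17 heavy atoms by environment: 6× c (aromatic, D3) → no; 4× c (aromatic, D2) → match; 1× S (D1) → no; 2× C (D1) → no; 1× N (D2) → no; 1× C (D3) → no; 2× O (D1) → no.
That gives 4 matching atoms.

4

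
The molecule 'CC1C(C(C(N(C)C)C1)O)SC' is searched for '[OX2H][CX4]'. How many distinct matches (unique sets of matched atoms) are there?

1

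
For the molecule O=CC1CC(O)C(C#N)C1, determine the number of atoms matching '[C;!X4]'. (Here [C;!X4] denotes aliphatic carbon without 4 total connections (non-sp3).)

2

Check the 10 heavy atoms by environment: 5× C (X4) → no; 1× O (X2) → no; 1× C (X2) → match; 1× N (X1) → no; 1× C (X3) → match; 1× O (X1) → no.
Summing the matching environments: 1 + 1 = 2 matching atoms.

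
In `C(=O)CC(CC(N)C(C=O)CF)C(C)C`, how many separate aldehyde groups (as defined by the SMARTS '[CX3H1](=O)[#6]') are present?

2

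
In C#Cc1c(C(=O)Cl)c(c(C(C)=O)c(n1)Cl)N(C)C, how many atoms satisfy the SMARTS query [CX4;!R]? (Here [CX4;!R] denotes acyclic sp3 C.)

3

The query [CX4;!R] means: aliphatic carbon with four total connections, not in a ring.
Check the 18 heavy atoms by environment: 1× n (aromatic, X2, in 6-ring) → no; 5× c (aromatic, X3, in 6-ring) → no; 2× C (X3, acyclic) → no; 2× O (X1, acyclic) → no; 2× Cl (X1, acyclic) → no; 2× C (X2, acyclic) → no; 1× N (X3, acyclic) → no; 3× C (X4, acyclic) → match.
That gives 3 matching atoms.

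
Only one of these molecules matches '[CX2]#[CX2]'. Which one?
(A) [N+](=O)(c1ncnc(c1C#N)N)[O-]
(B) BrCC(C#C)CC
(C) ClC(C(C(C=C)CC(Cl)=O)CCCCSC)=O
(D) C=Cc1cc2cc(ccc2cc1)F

[CX2]#[CX2] describes a carbon-carbon triple bond (an alkyne).
(A) has a nitrile (-C#N) but the triple bond is C#N, not C#C.
(B) contains an ethynyl group (-C#CH), which satisfies every atom and bond constraint.
(C) has a vinyl group (-CH=CH2) but the C=C is a double bond; both carbons are CX3, not CX2.
(D) has a vinyl group (-CH=CH2) but the C=C is a double bond; both carbons are CX3, not CX2.
So the answer is (B).

B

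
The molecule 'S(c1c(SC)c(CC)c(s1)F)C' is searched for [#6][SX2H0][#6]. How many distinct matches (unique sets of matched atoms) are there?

[#6][SX2H0][#6] is the SMARTS for a thioether: an aliphatic sulfur bridging two carbons with no H on the sulfur.
The molecule carries 2 separate instances of a methylthio ether (-SCH3) meeting every constraint; each maps to a distinct set of atoms, giving 2 matches.

2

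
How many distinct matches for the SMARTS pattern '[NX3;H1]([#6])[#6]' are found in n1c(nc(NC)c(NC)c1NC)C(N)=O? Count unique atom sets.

3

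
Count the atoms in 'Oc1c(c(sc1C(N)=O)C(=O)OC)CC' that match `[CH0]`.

The query [CH0] means: aliphatic carbon with no attached hydrogen.
Check the 15 heavy atoms by environment: 1× s (aromatic, H0) → no; 4× c (aromatic, H0) → no; 1× O (H1) → no; 2× C (H0) → match; 3× O (H0) → no; 2× C (H3) → no; 1× C (H2) → no; 1× N (H2) → no.
That gives 2 matching atoms.

2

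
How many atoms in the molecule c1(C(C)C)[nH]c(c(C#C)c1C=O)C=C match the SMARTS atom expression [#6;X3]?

7

The query [#6;X3] means: any carbon (aromatic or not) with three total connections.
Check the 14 heavy atoms by environment: 1× n (aromatic, X3) → no; 4× c (aromatic, X3) → match; 3× C (X4) → no; 3× C (X3) → match; 2× C (X2) → no; 1× O (X1) → no.
Summing the matching environments: 4 + 3 = 7 matching atoms.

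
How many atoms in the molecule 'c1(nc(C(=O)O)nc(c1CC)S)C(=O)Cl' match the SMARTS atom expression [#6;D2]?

1

The query [#6;D2] means: any carbon bonded to exactly two heavy atoms.
Check the 15 heavy atoms by environment: 2× n (aromatic, D2) → no; 4× c (aromatic, D3) → no; 1× S (D1) → no; 1× C (D2) → match; 1× C (D1) → no; 2× C (D3) → no; 3× O (D1) → no; 1× Cl (D1) → no.
That gives 1 matching atom.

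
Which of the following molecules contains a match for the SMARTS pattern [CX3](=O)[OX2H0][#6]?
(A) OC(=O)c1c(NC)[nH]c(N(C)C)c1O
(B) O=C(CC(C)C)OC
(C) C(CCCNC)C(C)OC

B

[CX3](=O)[OX2H0][#6] describes a carbonyl carbon bonded to an oxygen that is itself bonded to carbon (no H on that O) (an ester).
(A) has a carboxylic acid group (-C(=O)OH) but the singly-bonded O carries H (OX2H1, not H0).
(B) contains a methyl-ester group (-C(=O)OCH3), which satisfies every atom and bond constraint.
(C) has a methoxy ether (-OCH3) but the ether oxygen is not adjacent to a C=O carbon.
So the answer is (B).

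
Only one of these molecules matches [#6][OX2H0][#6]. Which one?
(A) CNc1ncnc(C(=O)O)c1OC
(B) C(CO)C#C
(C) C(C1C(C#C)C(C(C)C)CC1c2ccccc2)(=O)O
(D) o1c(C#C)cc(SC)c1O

[#6][OX2H0][#6] describes an aliphatic oxygen bridging two carbons with no H on the oxygen (an ether).
(A) contains a methoxy ether (-OCH3), which satisfies every atom and bond constraint.
(B) has a hydroxyl group (-OH) but the oxygen has H1, not H0 bridging two carbons.
(C) has a carboxylic acid group (-C(=O)OH) but the -OH oxygen has H1; the =O is OX1, not OX2.
(D) has a hydroxyl group (-OH) but the oxygen has H1, not H0 bridging two carbons.
So the answer is (A).

A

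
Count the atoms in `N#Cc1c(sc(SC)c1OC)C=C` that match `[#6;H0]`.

5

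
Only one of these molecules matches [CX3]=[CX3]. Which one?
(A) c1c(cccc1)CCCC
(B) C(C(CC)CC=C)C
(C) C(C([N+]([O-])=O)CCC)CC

[CX3]=[CX3] describes a non-aromatic C=C double bond between two sp2 carbons (an alkene).
(A) has an ethyl group (-CH2CH3) but its C-C bond is a single bond between CX4 carbons, not CX3=CX3.
(B) contains a vinyl group (-CH=CH2), which satisfies every atom and bond constraint.
(C) has an ethyl group (-CH2CH3) but its C-C bond is a single bond between CX4 carbons, not CX3=CX3.
So the answer is (B).

B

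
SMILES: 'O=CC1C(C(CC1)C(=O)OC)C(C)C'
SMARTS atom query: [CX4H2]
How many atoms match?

The query [CX4H2] means: sp3 carbon (X4) with exactly two hydrogens.
Check the 14 heavy atoms by environment: 2× C (H2, X4) → match; 4× C (H1, X4) → no; 1× C (H0, X3) → no; 2× O (H0, X1) → no; 1× O (H0, X2) → no; 3× C (H3, X4) → no; 1× C (H1, X3) → no.
That gives 2 matching atoms.

2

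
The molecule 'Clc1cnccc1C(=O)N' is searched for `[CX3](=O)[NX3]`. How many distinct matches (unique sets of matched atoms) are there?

1

[CX3](=O)[NX3] is the SMARTS for an amide: a carbonyl carbon bonded to a trivalent nitrogen.
Exactly one fragment in the molecule meets all constraints, giving 1 match.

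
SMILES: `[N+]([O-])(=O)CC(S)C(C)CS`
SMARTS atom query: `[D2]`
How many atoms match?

The query [D2] means: atom with exactly two heavy-atom neighbours.
Check the 10 heavy atoms by environment: 2× C (D2) → match; 2× C (D3) → no; 1× C (D1) → no; 2× S (D1) → no; 1× N (charge +1, D3) → no; 1× O (charge -1, D1) → no; 1× O (D1) → no.
That gives 2 matching atoms.

2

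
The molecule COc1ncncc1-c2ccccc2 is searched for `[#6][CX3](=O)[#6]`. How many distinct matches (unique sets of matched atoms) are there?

0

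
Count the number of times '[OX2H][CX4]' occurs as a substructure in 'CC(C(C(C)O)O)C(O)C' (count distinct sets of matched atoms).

[OX2H][CX4] is the SMARTS for an aliphatic alcohol: a hydroxyl oxygen bound to an sp3 (X4) carbon.
The molecule carries 3 separate instances of a hydroxyl group (-OH) meeting every constraint; each maps to a distinct set of atoms, giving 3 matches.

3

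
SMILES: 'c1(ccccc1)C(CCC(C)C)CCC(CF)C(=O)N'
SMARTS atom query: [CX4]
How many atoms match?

10

The query [CX4] means: C with X4: aliphatic carbon with exactly 4 total connections (bonds + H).
Check the 20 heavy atoms by environment: 10× C (X4) → match; 6× c (aromatic, X3) → no; 1× F (X1) → no; 1× C (X3) → no; 1× O (X1) → no; 1× N (X3) → no.
That gives 10 matching atoms.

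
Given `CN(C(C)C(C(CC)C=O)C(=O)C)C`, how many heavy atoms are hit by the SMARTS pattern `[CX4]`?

9

The query [CX4] means: C with X4: aliphatic carbon with exactly 4 total connections (bonds + H).
Check the 14 heavy atoms by environment: 9× C (X4) → match; 2× C (X3) → no; 2× O (X1) → no; 1× N (X3) → no.
That gives 9 matching atoms.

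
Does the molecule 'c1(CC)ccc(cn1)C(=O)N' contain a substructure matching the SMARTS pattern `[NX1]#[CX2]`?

No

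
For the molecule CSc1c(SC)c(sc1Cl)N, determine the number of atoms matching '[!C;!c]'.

5

The query [!C;!c] means: neither aliphatic nor aromatic carbon — same as [!#6].
Check the 11 heavy atoms by environment: 1× s (aromatic) → match; 4× c (aromatic) → no; 2× S → match; 2× C → no; 1× N → match; 1× Cl → match.
Summing the matching environments: 1 + 2 + 1 + 1 = 5 matching atoms.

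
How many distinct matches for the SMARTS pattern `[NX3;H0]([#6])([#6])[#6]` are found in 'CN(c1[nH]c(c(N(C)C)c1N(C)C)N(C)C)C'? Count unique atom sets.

4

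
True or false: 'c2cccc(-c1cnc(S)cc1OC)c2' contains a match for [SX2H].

The pattern [SX2H] describes an aliphatic sulfur with two connections, one being H — a thiol.
The molecule carries a thiol (-SH), whose atoms satisfy every constraint of the query, so the pattern matches.

True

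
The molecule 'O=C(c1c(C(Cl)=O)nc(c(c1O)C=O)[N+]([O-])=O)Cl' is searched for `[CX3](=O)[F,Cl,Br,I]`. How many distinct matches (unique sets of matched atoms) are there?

2

[CX3](=O)[F,Cl,Br,I] is the SMARTS for an acyl halide: a carbonyl carbon bonded to a halogen.
The molecule carries 2 separate instances of an acyl chloride (-C(=O)Cl) meeting every constraint; each maps to a distinct set of atoms, giving 2 matches.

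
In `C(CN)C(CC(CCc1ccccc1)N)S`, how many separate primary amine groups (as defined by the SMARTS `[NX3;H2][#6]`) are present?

2

[NX3;H2][#6] is the SMARTS for a primary amine: a trivalent nitrogen with two H attached to carbon.
The molecule carries 2 separate instances of a primary amino group (-NH2) meeting every constraint; each maps to a distinct set of atoms, giving 2 matches.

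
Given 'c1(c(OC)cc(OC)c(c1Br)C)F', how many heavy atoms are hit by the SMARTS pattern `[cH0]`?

Check the 13 heavy atoms by environment: 5× c (aromatic, H0) → match; 1× c (aromatic, H1) → no; 2× O (H0) → no; 3× C (H3) → no; 1× F (H0) → no; 1× Br (H0) → no.
That gives 5 matching atoms.

5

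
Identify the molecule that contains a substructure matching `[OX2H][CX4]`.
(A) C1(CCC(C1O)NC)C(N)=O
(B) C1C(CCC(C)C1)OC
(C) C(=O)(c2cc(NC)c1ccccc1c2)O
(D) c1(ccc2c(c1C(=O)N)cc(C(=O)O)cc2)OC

A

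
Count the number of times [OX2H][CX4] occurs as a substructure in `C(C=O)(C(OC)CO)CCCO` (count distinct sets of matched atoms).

[OX2H][CX4] is the SMARTS for an aliphatic alcohol: a hydroxyl oxygen bound to an sp3 (X4) carbon.
The molecule carries 2 separate instances of a hydroxyl group (-OH) meeting every constraint; each maps to a distinct set of atoms, giving 2 matches.

2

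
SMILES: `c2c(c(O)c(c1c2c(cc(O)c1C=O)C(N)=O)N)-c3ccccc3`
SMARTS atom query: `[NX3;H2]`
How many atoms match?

Check the 24 heavy atoms by environment: 9× c (aromatic, H0, X3) → no; 7× c (aromatic, H1, X3) → no; 1× C (H1, X3) → no; 2× O (H0, X1) → no; 2× O (H1, X2) → no; 1× C (H0, X3) → no; 2× N (H2, X3) → match.
That gives 2 matching atoms.

2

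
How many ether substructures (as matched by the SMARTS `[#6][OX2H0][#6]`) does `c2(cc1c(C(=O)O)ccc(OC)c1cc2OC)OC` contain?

3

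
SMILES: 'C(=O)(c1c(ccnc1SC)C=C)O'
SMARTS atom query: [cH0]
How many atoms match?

The query [cH0] means: aromatic carbon with no attached hydrogen (substituted or ring-fusion).
Check the 13 heavy atoms by environment: 1× n (aromatic, H0) → no; 2× c (aromatic, H1) → no; 3× c (aromatic, H0) → match; 1× S (H0) → no; 1× C (H3) → no; 1× C (H0) → no; 1× O (H0) → no; 1× O (H1) → no; 1× C (H1) → no; 1× C (H2) → no.
That gives 3 matching atoms.

3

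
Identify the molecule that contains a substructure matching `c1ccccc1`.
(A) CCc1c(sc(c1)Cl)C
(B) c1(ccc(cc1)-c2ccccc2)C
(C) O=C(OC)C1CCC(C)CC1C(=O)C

B

c1ccccc1 describes six aromatic carbons in a ring (a benzene ring).
(A) has a methyl group (-CH3) but no six-membered all-carbon aromatic ring is present.
(B) contains a phenyl ring, which satisfies every atom and bond constraint.
(C) has a methyl group (-CH3) but no six-membered all-carbon aromatic ring is present.
So the answer is (B).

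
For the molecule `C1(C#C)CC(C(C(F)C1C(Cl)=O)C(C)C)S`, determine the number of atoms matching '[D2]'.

2

Check the 16 heavy atoms by environment: 7× C (D3) → no; 2× C (D2) → match; 1× O (D1) → no; 1× Cl (D1) → no; 1× F (D1) → no; 1× S (D1) → no; 3× C (D1) → no.
That gives 2 matching atoms.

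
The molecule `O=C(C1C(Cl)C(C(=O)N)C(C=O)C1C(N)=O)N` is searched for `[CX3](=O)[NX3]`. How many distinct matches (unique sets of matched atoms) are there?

3

[CX3](=O)[NX3] is the SMARTS for an amide: a carbonyl carbon bonded to a trivalent nitrogen.
The molecule carries 3 separate instances of a primary amide (-C(=O)NH2) meeting every constraint; each maps to a distinct set of atoms, giving 3 matches.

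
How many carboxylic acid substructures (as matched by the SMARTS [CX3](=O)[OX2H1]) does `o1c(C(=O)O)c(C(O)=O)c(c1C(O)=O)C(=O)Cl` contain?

3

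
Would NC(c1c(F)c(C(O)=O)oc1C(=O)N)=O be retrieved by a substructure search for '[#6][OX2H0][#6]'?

The pattern [#6][OX2H0][#6] describes an aliphatic oxygen bridging two carbons with no H on the oxygen — an ether.
The closest candidate here is a carboxylic acid group (-C(=O)OH), but the -OH oxygen has H1; the =O is OX1, not OX2. No other fragment satisfies the full query, so there is no match.

No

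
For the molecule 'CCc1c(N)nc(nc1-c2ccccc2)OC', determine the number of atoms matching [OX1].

0

The query [OX1] means: aliphatic oxygen with one total connection — typically a carbonyl =O or an oxide.
Check the 17 heavy atoms by environment: 2× n (aromatic, X2) → no; 10× c (aromatic, X3) → no; 1× O (X2) → no; 3× C (X4) → no; 1× N (X3) → no.
No environment satisfies the query, so 0 matching atoms.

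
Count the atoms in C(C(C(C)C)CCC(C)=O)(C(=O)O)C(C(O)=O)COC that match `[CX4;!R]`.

11

The query [CX4;!R] means: aliphatic carbon with four total connections, not in a ring.
Check the 20 heavy atoms by environment: 11× C (X4, acyclic) → match; 3× C (X3, acyclic) → no; 3× O (X1, acyclic) → no; 3× O (X2, acyclic) → no.
That gives 11 matching atoms.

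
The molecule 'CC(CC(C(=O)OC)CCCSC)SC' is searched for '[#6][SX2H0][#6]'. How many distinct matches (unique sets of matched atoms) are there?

[#6][SX2H0][#6] is the SMARTS for a thioether: an aliphatic sulfur bridging two carbons with no H on the sulfur.
The molecule carries 2 separate instances of a methylthio ether (-SCH3) meeting every constraint; each maps to a distinct set of atoms, giving 2 matches.

2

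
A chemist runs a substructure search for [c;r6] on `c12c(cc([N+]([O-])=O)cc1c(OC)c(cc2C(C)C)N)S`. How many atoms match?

10

The query [c;r6] means: aromatic carbon that belongs to a six-membered ring.
Check the 20 heavy atoms by environment: 10× c (aromatic, in 6-ring) → match; 1× N (charge +1, acyclic) → no; 1× O (charge -1, acyclic) → no; 2× O (acyclic) → no; 4× C (acyclic) → no; 1× S (acyclic) → no; 1× N (acyclic) → no.
That gives 10 matching atoms.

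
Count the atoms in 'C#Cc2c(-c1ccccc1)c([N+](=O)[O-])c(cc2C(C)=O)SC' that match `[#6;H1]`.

Check the 22 heavy atoms by environment: 6× c (aromatic, H0) → no; 6× c (aromatic, H1) → match; 1× N (charge +1, H0) → no; 1× O (charge -1, H0) → no; 2× O (H0) → no; 1× S (H0) → no; 2× C (H3) → no; 2× C (H0) → no; 1× C (H1) → match.
Summing the matching environments: 6 + 1 = 7 matching atoms.

7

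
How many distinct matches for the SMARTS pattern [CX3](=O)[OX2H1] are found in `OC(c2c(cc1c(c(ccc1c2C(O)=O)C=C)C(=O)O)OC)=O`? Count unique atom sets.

3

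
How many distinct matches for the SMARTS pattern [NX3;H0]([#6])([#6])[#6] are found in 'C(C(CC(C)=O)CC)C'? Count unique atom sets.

0

[NX3;H0]([#6])([#6])[#6] is the SMARTS for a tertiary amine: a trivalent nitrogen with no H, bonded to three carbons.
No fragment in the molecule satisfies every constraint, giving 0 matches.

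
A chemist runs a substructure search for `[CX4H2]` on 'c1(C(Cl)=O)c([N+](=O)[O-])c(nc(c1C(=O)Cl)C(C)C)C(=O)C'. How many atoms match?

0

The query [CX4H2] means: sp3 carbon (X4) with exactly two hydrogens.
Check the 21 heavy atoms by environment: 1× n (aromatic, H0, X2) → no; 5× c (aromatic, H0, X3) → no; 1× C (H1, X4) → no; 3× C (H3, X4) → no; 3× C (H0, X3) → no; 4× O (H0, X1) → no; 2× Cl (H0, X1) → no; 1× N (charge +1, H0, X3) → no; 1× O (charge -1, H0, X1) → no.
No environment satisfies the query, so 0 matching atoms.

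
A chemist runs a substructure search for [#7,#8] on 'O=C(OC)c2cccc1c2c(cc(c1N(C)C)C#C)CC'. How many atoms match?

The query [#7,#8] means: nitrogen or oxygen (comma = OR).
Check the 21 heavy atoms by environment: 10× c (aromatic) → no; 8× C → no; 1× N → match; 2× O → match.
Summing the matching environments: 1 + 2 = 3 matching atoms.

3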